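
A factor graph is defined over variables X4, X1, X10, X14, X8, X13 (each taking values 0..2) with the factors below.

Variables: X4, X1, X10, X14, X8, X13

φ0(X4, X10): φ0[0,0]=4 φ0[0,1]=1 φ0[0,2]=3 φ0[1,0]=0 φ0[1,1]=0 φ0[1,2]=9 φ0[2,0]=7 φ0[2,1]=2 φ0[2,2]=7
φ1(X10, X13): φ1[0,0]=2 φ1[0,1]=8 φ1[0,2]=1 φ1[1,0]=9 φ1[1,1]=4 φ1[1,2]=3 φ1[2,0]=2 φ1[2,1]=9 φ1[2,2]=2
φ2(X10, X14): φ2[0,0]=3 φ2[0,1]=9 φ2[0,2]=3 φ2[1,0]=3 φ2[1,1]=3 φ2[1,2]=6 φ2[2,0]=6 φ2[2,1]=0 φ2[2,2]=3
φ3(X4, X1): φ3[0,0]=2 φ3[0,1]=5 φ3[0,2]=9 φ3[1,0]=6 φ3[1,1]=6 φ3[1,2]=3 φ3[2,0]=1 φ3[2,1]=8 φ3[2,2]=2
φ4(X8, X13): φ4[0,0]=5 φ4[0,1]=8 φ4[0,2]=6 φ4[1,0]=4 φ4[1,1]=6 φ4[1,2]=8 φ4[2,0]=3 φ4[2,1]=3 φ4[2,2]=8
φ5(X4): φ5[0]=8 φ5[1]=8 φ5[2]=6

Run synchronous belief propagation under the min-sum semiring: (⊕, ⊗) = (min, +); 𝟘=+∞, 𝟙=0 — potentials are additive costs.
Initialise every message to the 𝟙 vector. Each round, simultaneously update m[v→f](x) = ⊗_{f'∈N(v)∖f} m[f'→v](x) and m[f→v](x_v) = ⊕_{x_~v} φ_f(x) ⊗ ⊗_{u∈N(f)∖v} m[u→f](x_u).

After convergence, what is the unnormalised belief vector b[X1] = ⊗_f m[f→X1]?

b[X1] = [18, 21, 19]

init: all messages = 𝟙 over 3 values
r1 m[φ0→X4] = [1, 0, 2]
r1 m[φ0→X10] = [0, 0, 3]
r1 m[φ1→X10] = [1, 3, 2]
r1 m[φ1→X13] = [2, 4, 1]
r1 m[φ2→X10] = [3, 3, 0]
r1 m[φ2→X14] = [3, 0, 3]
r1 m[φ3→X4] = [2, 3, 1]
r1 m[φ3→X1] = [1, 5, 2]
r1 m[φ4→X8] = [5, 4, 3]
r1 m[φ4→X13] = [3, 3, 6]
r1 m[φ5→X4] = [8, 8, 6]
r1 m[X4→φ0] = [0, 0, 0]
r1 m[X4→φ3] = [0, 0, 0]
r1 m[X4→φ5] = [0, 0, 0]
r1 m[X1→φ3] = [0, 0, 0]
r1 m[X10→φ0] = [0, 0, 0]
r1 m[X10→φ1] = [0, 0, 0]
r1 m[X10→φ2] = [0, 0, 0]
r1 m[X14→φ2] = [0, 0, 0]
r1 m[X8→φ4] = [0, 0, 0]
r1 m[X13→φ1] = [0, 0, 0]
r1 m[X13→φ4] = [0, 0, 0]
r2 m[φ0→X4] = [1, 0, 2]
r2 m[φ0→X10] = [0, 0, 3]
r2 m[φ1→X10] = [1, 3, 2]
r2 m[φ1→X13] = [2, 4, 1]
r2 m[φ2→X10] = [3, 3, 0]
r2 m[φ2→X14] = [3, 0, 3]
r2 m[φ3→X4] = [2, 3, 1]
r2 m[φ3→X1] = [1, 5, 2]
r2 m[φ4→X8] = [5, 4, 3]
r2 m[φ4→X13] = [3, 3, 6]
r2 m[φ5→X4] = [8, 8, 6]
r2 m[X4→φ0] = [10, 11, 7]
r2 m[X4→φ3] = [9, 8, 8]
r2 m[X4→φ5] = [3, 3, 3]
r2 m[X1→φ3] = [0, 0, 0]
r2 m[X10→φ0] = [4, 6, 2]
r2 m[X10→φ1] = [3, 3, 3]
r2 m[X10→φ2] = [1, 3, 5]
r2 m[X14→φ2] = [0, 0, 0]
r2 m[X8→φ4] = [0, 0, 0]
r2 m[X13→φ1] = [3, 3, 6]
r2 m[X13→φ4] = [2, 4, 1]
r3 m[φ0→X4] = [5, 4, 8]
r3 m[φ0→X10] = [11, 9, 13]
r3 m[φ1→X10] = [5, 7, 5]
r3 m[φ1→X13] = [5, 7, 4]
r3 m[φ2→X10] = [3, 3, 0]
r3 m[φ2→X14] = [4, 5, 4]
r3 m[φ3→X4] = [2, 3, 1]
r3 m[φ3→X1] = [9, 14, 10]
r3 m[φ4→X8] = [7, 6, 5]
r3 m[φ4→X13] = [3, 3, 6]
r3 m[φ5→X4] = [8, 8, 6]
r3 m[X4→φ0] = [10, 11, 7]
r3 m[X4→φ3] = [9, 8, 8]
r3 m[X4→φ5] = [3, 3, 3]
r3 m[X1→φ3] = [0, 0, 0]
r3 m[X10→φ0] = [4, 6, 2]
r3 m[X10→φ1] = [3, 3, 3]
r3 m[X10→φ2] = [1, 3, 5]
r3 m[X14→φ2] = [0, 0, 0]
r3 m[X8→φ4] = [0, 0, 0]
r3 m[X13→φ1] = [3, 3, 6]
r3 m[X13→φ4] = [2, 4, 1]
r4 m[φ0→X4] = [5, 4, 8]
r4 m[φ0→X10] = [11, 9, 13]
r4 m[φ1→X10] = [5, 7, 5]
r4 m[φ1→X13] = [5, 7, 4]
r4 m[φ2→X10] = [3, 3, 0]
r4 m[φ2→X14] = [4, 5, 4]
r4 m[φ3→X4] = [2, 3, 1]
r4 m[φ3→X1] = [9, 14, 10]
r4 m[φ4→X8] = [7, 6, 5]
r4 m[φ4→X13] = [3, 3, 6]
r4 m[φ5→X4] = [8, 8, 6]
r4 m[X4→φ0] = [10, 11, 7]
r4 m[X4→φ3] = [13, 12, 14]
r4 m[X4→φ5] = [7, 7, 9]
r4 m[X1→φ3] = [0, 0, 0]
r4 m[X10→φ0] = [8, 10, 5]
r4 m[X10→φ1] = [14, 12, 13]
r4 m[X10→φ2] = [16, 16, 18]
r4 m[X14→φ2] = [0, 0, 0]
r4 m[X8→φ4] = [0, 0, 0]
r4 m[X13→φ1] = [3, 3, 6]
r4 m[X13→φ4] = [5, 7, 4]
r5 m[φ0→X4] = [8, 8, 12]
r5 m[φ0→X10] = [11, 9, 13]
r5 m[φ1→X10] = [5, 7, 5]
r5 m[φ1→X13] = [15, 16, 15]
r5 m[φ2→X10] = [3, 3, 0]
r5 m[φ2→X14] = [19, 18, 19]
r5 m[φ3→X4] = [2, 3, 1]
r5 m[φ3→X1] = [15, 18, 15]
r5 m[φ4→X8] = [10, 9, 8]
r5 m[φ4→X13] = [3, 3, 6]
r5 m[φ5→X4] = [8, 8, 6]
r5 m[X4→φ0] = [10, 11, 7]
r5 m[X4→φ3] = [13, 12, 14]
r5 m[X4→φ5] = [7, 7, 9]
r5 m[X1→φ3] = [0, 0, 0]
r5 m[X10→φ0] = [8, 10, 5]
r5 m[X10→φ1] = [14, 12, 13]
r5 m[X10→φ2] = [16, 16, 18]
r5 m[X14→φ2] = [0, 0, 0]
r5 m[X8→φ4] = [0, 0, 0]
r5 m[X13→φ1] = [3, 3, 6]
r5 m[X13→φ4] = [5, 7, 4]
r6 m[φ0→X4] = [8, 8, 12]
r6 m[φ0→X10] = [11, 9, 13]
r6 m[φ1→X10] = [5, 7, 5]
r6 m[φ1→X13] = [15, 16, 15]
r6 m[φ2→X10] = [3, 3, 0]
r6 m[φ2→X14] = [19, 18, 19]
r6 m[φ3→X4] = [2, 3, 1]
r6 m[φ3→X1] = [15, 18, 15]
r6 m[φ4→X8] = [10, 9, 8]
r6 m[φ4→X13] = [3, 3, 6]
r6 m[φ5→X4] = [8, 8, 6]
r6 m[X4→φ0] = [10, 11, 7]
r6 m[X4→φ3] = [16, 16, 18]
r6 m[X4→φ5] = [10, 11, 13]
r6 m[X1→φ3] = [0, 0, 0]
r6 m[X10→φ0] = [8, 10, 5]
r6 m[X10→φ1] = [14, 12, 13]
r6 m[X10→φ2] = [16, 16, 18]
r6 m[X14→φ2] = [0, 0, 0]
r6 m[X8→φ4] = [0, 0, 0]
r6 m[X13→φ1] = [3, 3, 6]
r6 m[X13→φ4] = [15, 16, 15]
r7 m[φ0→X4] = [8, 8, 12]
r7 m[φ0→X10] = [11, 9, 13]
r7 m[φ1→X10] = [5, 7, 5]
r7 m[φ1→X13] = [15, 16, 15]
r7 m[φ2→X10] = [3, 3, 0]
r7 m[φ2→X14] = [19, 18, 19]
r7 m[φ3→X4] = [2, 3, 1]
r7 m[φ3→X1] = [18, 21, 19]
r7 m[φ4→X8] = [20, 19, 18]
r7 m[φ4→X13] = [3, 3, 6]
r7 m[φ5→X4] = [8, 8, 6]
r7 m[X4→φ0] = [10, 11, 7]
r7 m[X4→φ3] = [16, 16, 18]
r7 m[X4→φ5] = [10, 11, 13]
r7 m[X1→φ3] = [0, 0, 0]
r7 m[X10→φ0] = [8, 10, 5]
r7 m[X10→φ1] = [14, 12, 13]
r7 m[X10→φ2] = [16, 16, 18]
r7 m[X14→φ2] = [0, 0, 0]
r7 m[X8→φ4] = [0, 0, 0]
r7 m[X13→φ1] = [3, 3, 6]
r7 m[X13→φ4] = [15, 16, 15]
r8 m[φ0→X4] = [8, 8, 12]
r8 m[φ0→X10] = [11, 9, 13]
r8 m[φ1→X10] = [5, 7, 5]
r8 m[φ1→X13] = [15, 16, 15]
r8 m[φ2→X10] = [3, 3, 0]
r8 m[φ2→X14] = [19, 18, 19]
r8 m[φ3→X4] = [2, 3, 1]
r8 m[φ3→X1] = [18, 21, 19]
r8 m[φ4→X8] = [20, 19, 18]
r8 m[φ4→X13] = [3, 3, 6]
r8 m[φ5→X4] = [8, 8, 6]
r8 m[X4→φ0] = [10, 11, 7]
r8 m[X4→φ3] = [16, 16, 18]
r8 m[X4→φ5] = [10, 11, 13]
r8 m[X1→φ3] = [0, 0, 0]
r8 m[X10→φ0] = [8, 10, 5]
r8 m[X10→φ1] = [14, 12, 13]
r8 m[X10→φ2] = [16, 16, 18]
r8 m[X14→φ2] = [0, 0, 0]
r8 m[X8→φ4] = [0, 0, 0]
r8 m[X13→φ1] = [3, 3, 6]
r8 m[X13→φ4] = [15, 16, 15]
fixed point reached at round 8
b[X1] = ⊗ incoming = [18, 21, 19]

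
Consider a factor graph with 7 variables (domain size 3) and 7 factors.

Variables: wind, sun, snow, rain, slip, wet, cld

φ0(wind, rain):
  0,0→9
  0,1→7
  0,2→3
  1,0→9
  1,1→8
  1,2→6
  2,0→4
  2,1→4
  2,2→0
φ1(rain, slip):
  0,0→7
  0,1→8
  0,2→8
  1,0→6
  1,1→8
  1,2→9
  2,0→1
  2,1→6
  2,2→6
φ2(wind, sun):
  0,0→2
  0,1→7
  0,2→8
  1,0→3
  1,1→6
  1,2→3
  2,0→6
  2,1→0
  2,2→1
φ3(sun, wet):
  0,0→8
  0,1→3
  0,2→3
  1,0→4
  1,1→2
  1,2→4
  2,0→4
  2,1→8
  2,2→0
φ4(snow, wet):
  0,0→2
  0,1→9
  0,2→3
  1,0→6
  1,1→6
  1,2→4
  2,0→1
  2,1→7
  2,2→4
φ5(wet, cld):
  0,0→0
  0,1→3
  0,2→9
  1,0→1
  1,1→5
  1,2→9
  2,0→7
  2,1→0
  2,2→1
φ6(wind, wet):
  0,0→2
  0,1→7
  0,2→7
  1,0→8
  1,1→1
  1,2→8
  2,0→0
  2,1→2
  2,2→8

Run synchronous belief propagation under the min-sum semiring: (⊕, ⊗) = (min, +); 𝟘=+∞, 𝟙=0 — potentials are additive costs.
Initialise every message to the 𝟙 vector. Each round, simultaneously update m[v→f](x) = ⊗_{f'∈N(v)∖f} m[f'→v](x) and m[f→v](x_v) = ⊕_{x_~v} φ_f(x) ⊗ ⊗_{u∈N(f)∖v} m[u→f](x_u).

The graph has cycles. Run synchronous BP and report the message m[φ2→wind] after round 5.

init: all messages = 𝟙 over 3 values
r1 m[φ0→wind] = [3, 6, 0]
r1 m[φ0→rain] = [4, 4, 0]
r1 m[φ1→rain] = [7, 6, 1]
r1 m[φ1→slip] = [1, 6, 6]
r1 m[φ2→wind] = [2, 3, 0]
r1 m[φ2→sun] = [2, 0, 1]
r1 m[φ3→sun] = [3, 2, 0]
r1 m[φ3→wet] = [4, 2, 0]
r1 m[φ4→snow] = [2, 4, 1]
r1 m[φ4→wet] = [1, 6, 3]
r1 m[φ5→wet] = [0, 1, 0]
r1 m[φ5→cld] = [0, 0, 1]
r1 m[φ6→wind] = [2, 1, 0]
r1 m[φ6→wet] = [0, 1, 7]
r1 m[wind→φ0] = [0, 0, 0]
r1 m[wind→φ2] = [0, 0, 0]
r1 m[wind→φ6] = [0, 0, 0]
r1 m[sun→φ2] = [0, 0, 0]
r1 m[sun→φ3] = [0, 0, 0]
r1 m[snow→φ4] = [0, 0, 0]
r1 m[rain→φ0] = [0, 0, 0]
r1 m[rain→φ1] = [0, 0, 0]
r1 m[slip→φ1] = [0, 0, 0]
r1 m[wet→φ3] = [0, 0, 0]
r1 m[wet→φ4] = [0, 0, 0]
r1 m[wet→φ5] = [0, 0, 0]
r1 m[wet→φ6] = [0, 0, 0]
r1 m[cld→φ5] = [0, 0, 0]
r2 m[φ0→wind] = [3, 6, 0]
r2 m[φ0→rain] = [4, 4, 0]
r2 m[φ1→rain] = [7, 6, 1]
r2 m[φ1→slip] = [1, 6, 6]
r2 m[φ2→wind] = [2, 3, 0]
r2 m[φ2→sun] = [2, 0, 1]
r2 m[φ3→sun] = [3, 2, 0]
r2 m[φ3→wet] = [4, 2, 0]
r2 m[φ4→snow] = [2, 4, 1]
r2 m[φ4→wet] = [1, 6, 3]
r2 m[φ5→wet] = [0, 1, 0]
r2 m[φ5→cld] = [0, 0, 1]
r2 m[φ6→wind] = [2, 1, 0]
r2 m[φ6→wet] = [0, 1, 7]
r2 m[wind→φ0] = [4, 4, 0]
r2 m[wind→φ2] = [5, 7, 0]
r2 m[wind→φ6] = [5, 9, 0]
r2 m[sun→φ2] = [3, 2, 0]
r2 m[sun→φ3] = [2, 0, 1]
r2 m[snow→φ4] = [0, 0, 0]
r2 m[rain→φ0] = [7, 6, 1]
r2 m[rain→φ1] = [4, 4, 0]
r2 m[slip→φ1] = [0, 0, 0]
r2 m[wet→φ3] = [1, 8, 10]
r2 m[wet→φ4] = [4, 4, 7]
r2 m[wet→φ5] = [5, 9, 10]
r2 m[wet→φ6] = [5, 9, 3]
r2 m[cld→φ5] = [0, 0, 0]
r3 m[φ0→wind] = [4, 7, 1]
r3 m[φ0→rain] = [4, 4, 0]
r3 m[φ1→rain] = [7, 6, 1]
r3 m[φ1→slip] = [1, 6, 6]
r3 m[φ2→wind] = [5, 3, 1]
r3 m[φ2→sun] = [6, 0, 1]
r3 m[φ3→sun] = [9, 5, 5]
r3 m[φ3→wet] = [4, 2, 1]
r3 m[φ4→snow] = [6, 10, 5]
r3 m[φ4→wet] = [1, 6, 3]
r3 m[φ5→wet] = [0, 1, 0]
r3 m[φ5→cld] = [5, 8, 11]
r3 m[φ6→wind] = [7, 10, 5]
r3 m[φ6→wet] = [0, 2, 8]
r3 m[wind→φ0] = [4, 4, 0]
r3 m[wind→φ2] = [5, 7, 0]
r3 m[wind→φ6] = [5, 9, 0]
r3 m[sun→φ2] = [3, 2, 0]
r3 m[sun→φ3] = [2, 0, 1]
r3 m[snow→φ4] = [0, 0, 0]
r3 m[rain→φ0] = [7, 6, 1]
r3 m[rain→φ1] = [4, 4, 0]
r3 m[slip→φ1] = [0, 0, 0]
r3 m[wet→φ3] = [1, 8, 10]
r3 m[wet→φ4] = [4, 4, 7]
r3 m[wet→φ5] = [5, 9, 10]
r3 m[wet→φ6] = [5, 9, 3]
r3 m[cld→φ5] = [0, 0, 0]
r4 m[φ0→wind] = [4, 7, 1]
r4 m[φ0→rain] = [4, 4, 0]
r4 m[φ1→rain] = [7, 6, 1]
r4 m[φ1→slip] = [1, 6, 6]
r4 m[φ2→wind] = [5, 3, 1]
r4 m[φ2→sun] = [6, 0, 1]
r4 m[φ3→sun] = [9, 5, 5]
r4 m[φ3→wet] = [4, 2, 1]
r4 m[φ4→snow] = [6, 10, 5]
r4 m[φ4→wet] = [1, 6, 3]
r4 m[φ5→wet] = [0, 1, 0]
r4 m[φ5→cld] = [5, 8, 11]
r4 m[φ6→wind] = [7, 10, 5]
r4 m[φ6→wet] = [0, 2, 8]
r4 m[wind→φ0] = [12, 13, 6]
r4 m[wind→φ2] = [11, 17, 6]
r4 m[wind→φ6] = [9, 10, 2]
r4 m[sun→φ2] = [9, 5, 5]
r4 m[sun→φ3] = [6, 0, 1]
r4 m[snow→φ4] = [0, 0, 0]
r4 m[rain→φ0] = [7, 6, 1]
r4 m[rain→φ1] = [4, 4, 0]
r4 m[slip→φ1] = [0, 0, 0]
r4 m[wet→φ3] = [1, 9, 11]
r4 m[wet→φ4] = [4, 5, 9]
r4 m[wet→φ5] = [5, 10, 12]
r4 m[wet→φ6] = [5, 9, 4]
r4 m[cld→φ5] = [0, 0, 0]
r5 m[φ0→wind] = [4, 7, 1]
r5 m[φ0→rain] = [10, 10, 6]
r5 m[φ1→rain] = [7, 6, 1]
r5 m[φ1→slip] = [1, 6, 6]
r5 m[φ2→wind] = [11, 8, 5]
r5 m[φ2→sun] = [12, 6, 7]
r5 m[φ3→sun] = [9, 5, 5]
r5 m[φ3→wet] = [4, 2, 1]
r5 m[φ4→snow] = [6, 10, 5]
r5 m[φ4→wet] = [1, 6, 3]
r5 m[φ5→wet] = [0, 1, 0]
r5 m[φ5→cld] = [5, 8, 13]
r5 m[φ6→wind] = [7, 10, 5]
r5 m[φ6→wet] = [2, 4, 10]
r5 m[wind→φ0] = [12, 13, 6]
r5 m[wind→φ2] = [11, 17, 6]
r5 m[wind→φ6] = [9, 10, 2]
r5 m[sun→φ2] = [9, 5, 5]
r5 m[sun→φ3] = [6, 0, 1]
r5 m[snow→φ4] = [0, 0, 0]
r5 m[rain→φ0] = [7, 6, 1]
r5 m[rain→φ1] = [4, 4, 0]
r5 m[slip→φ1] = [0, 0, 0]
r5 m[wet→φ3] = [1, 9, 11]
r5 m[wet→φ4] = [4, 5, 9]
r5 m[wet→φ5] = [5, 10, 12]
r5 m[wet→φ6] = [5, 9, 4]
r5 m[cld→φ5] = [0, 0, 0]

message @ round 5 = [11, 8, 5]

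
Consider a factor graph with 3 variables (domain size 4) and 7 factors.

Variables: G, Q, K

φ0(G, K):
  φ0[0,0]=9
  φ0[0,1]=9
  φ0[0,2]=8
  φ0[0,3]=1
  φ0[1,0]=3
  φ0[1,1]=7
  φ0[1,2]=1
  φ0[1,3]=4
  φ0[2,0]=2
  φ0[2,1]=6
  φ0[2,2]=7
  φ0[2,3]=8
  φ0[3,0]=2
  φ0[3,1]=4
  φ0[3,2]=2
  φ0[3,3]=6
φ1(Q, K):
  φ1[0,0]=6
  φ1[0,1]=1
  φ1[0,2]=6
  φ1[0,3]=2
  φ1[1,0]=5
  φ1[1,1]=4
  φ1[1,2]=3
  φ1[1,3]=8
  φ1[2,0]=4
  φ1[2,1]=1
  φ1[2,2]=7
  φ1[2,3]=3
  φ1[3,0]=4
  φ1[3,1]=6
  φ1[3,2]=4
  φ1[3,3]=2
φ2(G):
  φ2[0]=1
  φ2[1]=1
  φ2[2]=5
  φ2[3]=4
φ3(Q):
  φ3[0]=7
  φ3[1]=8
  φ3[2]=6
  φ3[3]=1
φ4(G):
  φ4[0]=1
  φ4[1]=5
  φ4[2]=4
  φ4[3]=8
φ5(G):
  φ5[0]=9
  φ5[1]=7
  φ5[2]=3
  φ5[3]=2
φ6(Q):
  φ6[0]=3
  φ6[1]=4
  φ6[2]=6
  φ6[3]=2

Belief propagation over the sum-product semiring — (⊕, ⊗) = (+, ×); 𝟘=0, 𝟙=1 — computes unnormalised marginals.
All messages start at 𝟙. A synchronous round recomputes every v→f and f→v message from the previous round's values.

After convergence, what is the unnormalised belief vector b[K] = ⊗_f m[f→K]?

b[K] = [190092, 185574, 315710, 415330]

init: all messages = 𝟙 over 4 values
r1 m[φ0→G] = [27, 15, 23, 14]
r1 m[φ0→K] = [16, 26, 18, 19]
r1 m[φ1→Q] = [15, 20, 15, 16]
r1 m[φ1→K] = [19, 12, 20, 15]
r1 m[φ2→G] = [1, 1, 5, 4]
r1 m[φ3→Q] = [7, 8, 6, 1]
r1 m[φ4→G] = [1, 5, 4, 8]
r1 m[φ5→G] = [9, 7, 3, 2]
r1 m[φ6→Q] = [3, 4, 6, 2]
r1 m[G→φ0] = [1, 1, 1, 1]
r1 m[G→φ2] = [1, 1, 1, 1]
r1 m[G→φ4] = [1, 1, 1, 1]
r1 m[G→φ5] = [1, 1, 1, 1]
r1 m[Q→φ1] = [1, 1, 1, 1]
r1 m[Q→φ3] = [1, 1, 1, 1]
r1 m[Q→φ6] = [1, 1, 1, 1]
r1 m[K→φ0] = [1, 1, 1, 1]
r1 m[K→φ1] = [1, 1, 1, 1]
r2 m[φ0→G] = [27, 15, 23, 14]
r2 m[φ0→K] = [16, 26, 18, 19]
r2 m[φ1→Q] = [15, 20, 15, 16]
r2 m[φ1→K] = [19, 12, 20, 15]
r2 m[φ2→G] = [1, 1, 5, 4]
r2 m[φ3→Q] = [7, 8, 6, 1]
r2 m[φ4→G] = [1, 5, 4, 8]
r2 m[φ5→G] = [9, 7, 3, 2]
r2 m[φ6→Q] = [3, 4, 6, 2]
r2 m[G→φ0] = [9, 35, 60, 64]
r2 m[G→φ2] = [243, 525, 276, 224]
r2 m[G→φ4] = [243, 105, 345, 112]
r2 m[G→φ5] = [27, 75, 460, 448]
r2 m[Q→φ1] = [21, 32, 36, 2]
r2 m[Q→φ3] = [45, 80, 90, 32]
r2 m[Q→φ6] = [105, 160, 90, 16]
r2 m[K→φ0] = [19, 12, 20, 15]
r2 m[K→φ1] = [16, 26, 18, 19]
r3 m[φ0→G] = [454, 221, 370, 216]
r3 m[φ0→K] = [434, 942, 655, 1013]
r3 m[φ1→Q] = [268, 390, 273, 330]
r3 m[φ1→K] = [438, 197, 482, 410]
r3 m[φ2→G] = [1, 1, 5, 4]
r3 m[φ3→Q] = [7, 8, 6, 1]
r3 m[φ4→G] = [1, 5, 4, 8]
r3 m[φ5→G] = [9, 7, 3, 2]
r3 m[φ6→Q] = [3, 4, 6, 2]
r3 m[G→φ0] = [9, 35, 60, 64]
r3 m[G→φ2] = [243, 525, 276, 224]
r3 m[G→φ4] = [243, 105, 345, 112]
r3 m[G→φ5] = [27, 75, 460, 448]
r3 m[Q→φ1] = [21, 32, 36, 2]
r3 m[Q→φ3] = [45, 80, 90, 32]
r3 m[Q→φ6] = [105, 160, 90, 16]
r3 m[K→φ0] = [19, 12, 20, 15]
r3 m[K→φ1] = [16, 26, 18, 19]
r4 m[φ0→G] = [454, 221, 370, 216]
r4 m[φ0→K] = [434, 942, 655, 1013]
r4 m[φ1→Q] = [268, 390, 273, 330]
r4 m[φ1→K] = [438, 197, 482, 410]
r4 m[φ2→G] = [1, 1, 5, 4]
r4 m[φ3→Q] = [7, 8, 6, 1]
r4 m[φ4→G] = [1, 5, 4, 8]
r4 m[φ5→G] = [9, 7, 3, 2]
r4 m[φ6→Q] = [3, 4, 6, 2]
r4 m[G→φ0] = [9, 35, 60, 64]
r4 m[G→φ2] = [4086, 7735, 4440, 3456]
r4 m[G→φ4] = [4086, 1547, 5550, 1728]
r4 m[G→φ5] = [454, 1105, 7400, 6912]
r4 m[Q→φ1] = [21, 32, 36, 2]
r4 m[Q→φ3] = [804, 1560, 1638, 660]
r4 m[Q→φ6] = [1876, 3120, 1638, 330]
r4 m[K→φ0] = [438, 197, 482, 410]
r4 m[K→φ1] = [434, 942, 655, 1013]
r5 m[φ0→G] = [9981, 4815, 8712, 5088]
r5 m[φ0→K] = [434, 942, 655, 1013]
r5 m[φ1→Q] = [9502, 16007, 10302, 12034]
r5 m[φ1→K] = [438, 197, 482, 410]
r5 m[φ2→G] = [1, 1, 5, 4]
r5 m[φ3→Q] = [7, 8, 6, 1]
r5 m[φ4→G] = [1, 5, 4, 8]
r5 m[φ5→G] = [9, 7, 3, 2]
r5 m[φ6→Q] = [3, 4, 6, 2]
r5 m[G→φ0] = [9, 35, 60, 64]
r5 m[G→φ2] = [4086, 7735, 4440, 3456]
r5 m[G→φ4] = [4086, 1547, 5550, 1728]
r5 m[G→φ5] = [454, 1105, 7400, 6912]
r5 m[Q→φ1] = [21, 32, 36, 2]
r5 m[Q→φ3] = [804, 1560, 1638, 660]
r5 m[Q→φ6] = [1876, 3120, 1638, 330]
r5 m[K→φ0] = [438, 197, 482, 410]
r5 m[K→φ1] = [434, 942, 655, 1013]
r6 m[φ0→G] = [9981, 4815, 8712, 5088]
r6 m[φ0→K] = [434, 942, 655, 1013]
r6 m[φ1→Q] = [9502, 16007, 10302, 12034]
r6 m[φ1→K] = [438, 197, 482, 410]
r6 m[φ2→G] = [1, 1, 5, 4]
r6 m[φ3→Q] = [7, 8, 6, 1]
r6 m[φ4→G] = [1, 5, 4, 8]
r6 m[φ5→G] = [9, 7, 3, 2]
r6 m[φ6→Q] = [3, 4, 6, 2]
r6 m[G→φ0] = [9, 35, 60, 64]
r6 m[G→φ2] = [89829, 168525, 104544, 81408]
r6 m[G→φ4] = [89829, 33705, 130680, 40704]
r6 m[G→φ5] = [9981, 24075, 174240, 162816]
r6 m[Q→φ1] = [21, 32, 36, 2]
r6 m[Q→φ3] = [28506, 64028, 61812, 24068]
r6 m[Q→φ6] = [66514, 128056, 61812, 12034]
r6 m[K→φ0] = [438, 197, 482, 410]
r6 m[K→φ1] = [434, 942, 655, 1013]
r7 m[φ0→G] = [9981, 4815, 8712, 5088]
r7 m[φ0→K] = [434, 942, 655, 1013]
r7 m[φ1→Q] = [9502, 16007, 10302, 12034]
r7 m[φ1→K] = [438, 197, 482, 410]
r7 m[φ2→G] = [1, 1, 5, 4]
r7 m[φ3→Q] = [7, 8, 6, 1]
r7 m[φ4→G] = [1, 5, 4, 8]
r7 m[φ5→G] = [9, 7, 3, 2]
r7 m[φ6→Q] = [3, 4, 6, 2]
r7 m[G→φ0] = [9, 35, 60, 64]
r7 m[G→φ2] = [89829, 168525, 104544, 81408]
r7 m[G→φ4] = [89829, 33705, 130680, 40704]
r7 m[G→φ5] = [9981, 24075, 174240, 162816]
r7 m[Q→φ1] = [21, 32, 36, 2]
r7 m[Q→φ3] = [28506, 64028, 61812, 24068]
r7 m[Q→φ6] = [66514, 128056, 61812, 12034]
r7 m[K→φ0] = [438, 197, 482, 410]
r7 m[K→φ1] = [434, 942, 655, 1013]
fixed point reached at round 7
b[K] = ⊗ incoming = [190092, 185574, 315710, 415330]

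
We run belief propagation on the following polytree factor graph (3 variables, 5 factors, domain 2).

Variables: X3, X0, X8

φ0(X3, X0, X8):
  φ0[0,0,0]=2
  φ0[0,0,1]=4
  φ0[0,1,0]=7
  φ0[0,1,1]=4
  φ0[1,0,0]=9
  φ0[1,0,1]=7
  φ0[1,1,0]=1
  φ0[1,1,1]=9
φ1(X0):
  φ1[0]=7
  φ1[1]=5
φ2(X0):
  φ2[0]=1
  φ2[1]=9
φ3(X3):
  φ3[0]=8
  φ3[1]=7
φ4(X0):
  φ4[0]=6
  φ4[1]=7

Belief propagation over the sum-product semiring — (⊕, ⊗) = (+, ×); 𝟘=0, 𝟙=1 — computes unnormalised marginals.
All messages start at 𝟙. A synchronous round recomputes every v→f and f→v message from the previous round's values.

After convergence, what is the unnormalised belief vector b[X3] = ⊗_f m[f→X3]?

b[X3] = [29736, 26754]

init: all messages = 𝟙 over 2 values
r1 m[φ0→X3] = [17, 26]
r1 m[φ0→X0] = [22, 21]
r1 m[φ0→X8] = [19, 24]
r1 m[φ1→X0] = [7, 5]
r1 m[φ2→X0] = [1, 9]
r1 m[φ3→X3] = [8, 7]
r1 m[φ4→X0] = [6, 7]
r1 m[X3→φ0] = [1, 1]
r1 m[X3→φ3] = [1, 1]
r1 m[X0→φ0] = [1, 1]
r1 m[X0→φ1] = [1, 1]
r1 m[X0→φ2] = [1, 1]
r1 m[X0→φ4] = [1, 1]
r1 m[X8→φ0] = [1, 1]
r2 m[φ0→X3] = [17, 26]
r2 m[φ0→X0] = [22, 21]
r2 m[φ0→X8] = [19, 24]
r2 m[φ1→X0] = [7, 5]
r2 m[φ2→X0] = [1, 9]
r2 m[φ3→X3] = [8, 7]
r2 m[φ4→X0] = [6, 7]
r2 m[X3→φ0] = [8, 7]
r2 m[X3→φ3] = [17, 26]
r2 m[X0→φ0] = [42, 315]
r2 m[X0→φ1] = [132, 1323]
r2 m[X0→φ2] = [924, 735]
r2 m[X0→φ4] = [154, 945]
r2 m[X8→φ0] = [1, 1]
r3 m[φ0→X3] = [3717, 3822]
r3 m[φ0→X0] = [160, 158]
r3 m[φ0→X8] = [23163, 33327]
r3 m[φ1→X0] = [7, 5]
r3 m[φ2→X0] = [1, 9]
r3 m[φ3→X3] = [8, 7]
r3 m[φ4→X0] = [6, 7]
r3 m[X3→φ0] = [8, 7]
r3 m[X3→φ3] = [17, 26]
r3 m[X0→φ0] = [42, 315]
r3 m[X0→φ1] = [132, 1323]
r3 m[X0→φ2] = [924, 735]
r3 m[X0→φ4] = [154, 945]
r3 m[X8→φ0] = [1, 1]
r4 m[φ0→X3] = [3717, 3822]
r4 m[φ0→X0] = [160, 158]
r4 m[φ0→X8] = [23163, 33327]
r4 m[φ1→X0] = [7, 5]
r4 m[φ2→X0] = [1, 9]
r4 m[φ3→X3] = [8, 7]
r4 m[φ4→X0] = [6, 7]
r4 m[X3→φ0] = [8, 7]
r4 m[X3→φ3] = [3717, 3822]
r4 m[X0→φ0] = [42, 315]
r4 m[X0→φ1] = [960, 9954]
r4 m[X0→φ2] = [6720, 5530]
r4 m[X0→φ4] = [1120, 7110]
r4 m[X8→φ0] = [1, 1]
r5 m[φ0→X3] = [3717, 3822]
r5 m[φ0→X0] = [160, 158]
r5 m[φ0→X8] = [23163, 33327]
r5 m[φ1→X0] = [7, 5]
r5 m[φ2→X0] = [1, 9]
r5 m[φ3→X3] = [8, 7]
r5 m[φ4→X0] = [6, 7]
r5 m[X3→φ0] = [8, 7]
r5 m[X3→φ3] = [3717, 3822]
r5 m[X0→φ0] = [42, 315]
r5 m[X0→φ1] = [960, 9954]
r5 m[X0→φ2] = [6720, 5530]
r5 m[X0→φ4] = [1120, 7110]
r5 m[X8→φ0] = [1, 1]
fixed point reached at round 5
b[X3] = ⊗ incoming = [29736, 26754]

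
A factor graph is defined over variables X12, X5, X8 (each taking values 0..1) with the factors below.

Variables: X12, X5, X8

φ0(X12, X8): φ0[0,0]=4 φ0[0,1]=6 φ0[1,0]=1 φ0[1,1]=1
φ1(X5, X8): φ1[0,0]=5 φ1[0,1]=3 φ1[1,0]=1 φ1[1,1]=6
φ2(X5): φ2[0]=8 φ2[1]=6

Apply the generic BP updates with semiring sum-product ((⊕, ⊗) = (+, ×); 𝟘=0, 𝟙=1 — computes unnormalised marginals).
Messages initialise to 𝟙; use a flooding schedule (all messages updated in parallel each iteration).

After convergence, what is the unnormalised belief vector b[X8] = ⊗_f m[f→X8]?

init: all messages = 𝟙 over 2 values
r1 m[φ0→X12] = [10, 2]
r1 m[φ0→X8] = [5, 7]
r1 m[φ1→X5] = [8, 7]
r1 m[φ1→X8] = [6, 9]
r1 m[φ2→X5] = [8, 6]
r1 m[X12→φ0] = [1, 1]
r1 m[X5→φ1] = [1, 1]
r1 m[X5→φ2] = [1, 1]
r1 m[X8→φ0] = [1, 1]
r1 m[X8→φ1] = [1, 1]
r2 m[φ0→X12] = [10, 2]
r2 m[φ0→X8] = [5, 7]
r2 m[φ1→X5] = [8, 7]
r2 m[φ1→X8] = [6, 9]
r2 m[φ2→X5] = [8, 6]
r2 m[X12→φ0] = [1, 1]
r2 m[X5→φ1] = [8, 6]
r2 m[X5→φ2] = [8, 7]
r2 m[X8→φ0] = [6, 9]
r2 m[X8→φ1] = [5, 7]
r3 m[φ0→X12] = [78, 15]
r3 m[φ0→X8] = [5, 7]
r3 m[φ1→X5] = [46, 47]
r3 m[φ1→X8] = [46, 60]
r3 m[φ2→X5] = [8, 6]
r3 m[X12→φ0] = [1, 1]
r3 m[X5→φ1] = [8, 6]
r3 m[X5→φ2] = [8, 7]
r3 m[X8→φ0] = [6, 9]
r3 m[X8→φ1] = [5, 7]
r4 m[φ0→X12] = [78, 15]
r4 m[φ0→X8] = [5, 7]
r4 m[φ1→X5] = [46, 47]
r4 m[φ1→X8] = [46, 60]
r4 m[φ2→X5] = [8, 6]
r4 m[X12→φ0] = [1, 1]
r4 m[X5→φ1] = [8, 6]
r4 m[X5→φ2] = [46, 47]
r4 m[X8→φ0] = [46, 60]
r4 m[X8→φ1] = [5, 7]
r5 m[φ0→X12] = [544, 106]
r5 m[φ0→X8] = [5, 7]
r5 m[φ1→X5] = [46, 47]
r5 m[φ1→X8] = [46, 60]
r5 m[φ2→X5] = [8, 6]
r5 m[X12→φ0] = [1, 1]
r5 m[X5→φ1] = [8, 6]
r5 m[X5→φ2] = [46, 47]
r5 m[X8→φ0] = [46, 60]
r5 m[X8→φ1] = [5, 7]
r6 m[φ0→X12] = [544, 106]
r6 m[φ0→X8] = [5, 7]
r6 m[φ1→X5] = [46, 47]
r6 m[φ1→X8] = [46, 60]
r6 m[φ2→X5] = [8, 6]
r6 m[X12→φ0] = [1, 1]
r6 m[X5→φ1] = [8, 6]
r6 m[X5→φ2] = [46, 47]
r6 m[X8→φ0] = [46, 60]
r6 m[X8→φ1] = [5, 7]
fixed point reached at round 6
b[X8] = ⊗ incoming = [230, 420]

b[X8] = [230, 420]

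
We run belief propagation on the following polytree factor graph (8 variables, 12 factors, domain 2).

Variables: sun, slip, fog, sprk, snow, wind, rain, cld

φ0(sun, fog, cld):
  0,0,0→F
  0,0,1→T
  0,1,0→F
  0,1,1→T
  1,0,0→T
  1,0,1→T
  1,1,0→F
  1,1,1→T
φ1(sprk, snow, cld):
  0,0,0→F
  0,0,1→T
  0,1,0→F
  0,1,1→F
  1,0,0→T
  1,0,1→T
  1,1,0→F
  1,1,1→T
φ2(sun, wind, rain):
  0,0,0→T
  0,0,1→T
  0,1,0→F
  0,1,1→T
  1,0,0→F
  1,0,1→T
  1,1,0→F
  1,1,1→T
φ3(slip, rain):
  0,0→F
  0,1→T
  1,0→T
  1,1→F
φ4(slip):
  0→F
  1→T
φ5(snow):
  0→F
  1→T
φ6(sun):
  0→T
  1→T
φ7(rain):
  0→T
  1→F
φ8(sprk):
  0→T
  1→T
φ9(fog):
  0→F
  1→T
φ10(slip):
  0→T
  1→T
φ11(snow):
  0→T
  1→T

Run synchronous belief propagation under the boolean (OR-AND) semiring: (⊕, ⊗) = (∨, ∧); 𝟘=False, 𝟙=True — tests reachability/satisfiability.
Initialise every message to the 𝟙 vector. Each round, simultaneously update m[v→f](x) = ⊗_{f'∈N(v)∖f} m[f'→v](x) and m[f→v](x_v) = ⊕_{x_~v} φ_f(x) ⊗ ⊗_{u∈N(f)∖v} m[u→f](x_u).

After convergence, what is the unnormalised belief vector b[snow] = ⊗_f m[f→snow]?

b[snow] = [F, T]

init: all messages = 𝟙 over 2 values
r1 m[φ0→sun] = [T, T]
r1 m[φ0→fog] = [T, T]
r1 m[φ0→cld] = [T, T]
r1 m[φ1→sprk] = [T, T]
r1 m[φ1→snow] = [T, T]
r1 m[φ1→cld] = [T, T]
r1 m[φ2→sun] = [T, T]
r1 m[φ2→wind] = [T, T]
r1 m[φ2→rain] = [T, T]
r1 m[φ3→slip] = [T, T]
r1 m[φ3→rain] = [T, T]
r1 m[φ4→slip] = [F, T]
r1 m[φ5→snow] = [F, T]
r1 m[φ6→sun] = [T, T]
r1 m[φ7→rain] = [T, F]
r1 m[φ8→sprk] = [T, T]
r1 m[φ9→fog] = [F, T]
r1 m[φ10→slip] = [T, T]
r1 m[φ11→snow] = [T, T]
r1 m[sun→φ0] = [T, T]
r1 m[sun→φ2] = [T, T]
r1 m[sun→φ6] = [T, T]
r1 m[slip→φ3] = [T, T]
r1 m[slip→φ4] = [T, T]
r1 m[slip→φ10] = [T, T]
r1 m[fog→φ0] = [T, T]
r1 m[fog→φ9] = [T, T]
r1 m[sprk→φ1] = [T, T]
r1 m[sprk→φ8] = [T, T]
r1 m[snow→φ1] = [T, T]
r1 m[snow→φ5] = [T, T]
r1 m[snow→φ11] = [T, T]
r1 m[wind→φ2] = [T, T]
r1 m[rain→φ2] = [T, T]
r1 m[rain→φ3] = [T, T]
r1 m[rain→φ7] = [T, T]
r1 m[cld→φ0] = [T, T]
r1 m[cld→φ1] = [T, T]
r2 m[φ0→sun] = [T, T]
r2 m[φ0→fog] = [T, T]
r2 m[φ0→cld] = [T, T]
r2 m[φ1→sprk] = [T, T]
r2 m[φ1→snow] = [T, T]
r2 m[φ1→cld] = [T, T]
r2 m[φ2→sun] = [T, T]
r2 m[φ2→wind] = [T, T]
r2 m[φ2→rain] = [T, T]
r2 m[φ3→slip] = [T, T]
r2 m[φ3→rain] = [T, T]
r2 m[φ4→slip] = [F, T]
r2 m[φ5→snow] = [F, T]
r2 m[φ6→sun] = [T, T]
r2 m[φ7→rain] = [T, F]
r2 m[φ8→sprk] = [T, T]
r2 m[φ9→fog] = [F, T]
r2 m[φ10→slip] = [T, T]
r2 m[φ11→snow] = [T, T]
r2 m[sun→φ0] = [T, T]
r2 m[sun→φ2] = [T, T]
r2 m[sun→φ6] = [T, T]
r2 m[slip→φ3] = [F, T]
r2 m[slip→φ4] = [T, T]
r2 m[slip→φ10] = [F, T]
r2 m[fog→φ0] = [F, T]
r2 m[fog→φ9] = [T, T]
r2 m[sprk→φ1] = [T, T]
r2 m[sprk→φ8] = [T, T]
r2 m[snow→φ1] = [F, T]
r2 m[snow→φ5] = [T, T]
r2 m[snow→φ11] = [F, T]
r2 m[wind→φ2] = [T, T]
r2 m[rain→φ2] = [T, F]
r2 m[rain→φ3] = [T, F]
r2 m[rain→φ7] = [T, T]
r2 m[cld→φ0] = [T, T]
r2 m[cld→φ1] = [T, T]
r3 m[φ0→sun] = [T, T]
r3 m[φ0→fog] = [T, T]
r3 m[φ0→cld] = [F, T]
r3 m[φ1→sprk] = [F, T]
r3 m[φ1→snow] = [T, T]
r3 m[φ1→cld] = [F, T]
r3 m[φ2→sun] = [T, F]
r3 m[φ2→wind] = [T, F]
r3 m[φ2→rain] = [T, T]
r3 m[φ3→slip] = [F, T]
r3 m[φ3→rain] = [T, F]
r3 m[φ4→slip] = [F, T]
r3 m[φ5→snow] = [F, T]
r3 m[φ6→sun] = [T, T]
r3 m[φ7→rain] = [T, F]
r3 m[φ8→sprk] = [T, T]
r3 m[φ9→fog] = [F, T]
r3 m[φ10→slip] = [T, T]
r3 m[φ11→snow] = [T, T]
r3 m[sun→φ0] = [T, T]
r3 m[sun→φ2] = [T, T]
r3 m[sun→φ6] = [T, T]
r3 m[slip→φ3] = [F, T]
r3 m[slip→φ4] = [T, T]
r3 m[slip→φ10] = [F, T]
r3 m[fog→φ0] = [F, T]
r3 m[fog→φ9] = [T, T]
r3 m[sprk→φ1] = [T, T]
r3 m[sprk→φ8] = [T, T]
r3 m[snow→φ1] = [F, T]
r3 m[snow→φ5] = [T, T]
r3 m[snow→φ11] = [F, T]
r3 m[wind→φ2] = [T, T]
r3 m[rain→φ2] = [T, F]
r3 m[rain→φ3] = [T, F]
r3 m[rain→φ7] = [T, T]
r3 m[cld→φ0] = [T, T]
r3 m[cld→φ1] = [T, T]
r4 m[φ0→sun] = [T, T]
r4 m[φ0→fog] = [T, T]
r4 m[φ0→cld] = [F, T]
r4 m[φ1→sprk] = [F, T]
r4 m[φ1→snow] = [T, T]
r4 m[φ1→cld] = [F, T]
r4 m[φ2→sun] = [T, F]
r4 m[φ2→wind] = [T, F]
r4 m[φ2→rain] = [T, T]
r4 m[φ3→slip] = [F, T]
r4 m[φ3→rain] = [T, F]
r4 m[φ4→slip] = [F, T]
r4 m[φ5→snow] = [F, T]
r4 m[φ6→sun] = [T, T]
r4 m[φ7→rain] = [T, F]
r4 m[φ8→sprk] = [T, T]
r4 m[φ9→fog] = [F, T]
r4 m[φ10→slip] = [T, T]
r4 m[φ11→snow] = [T, T]
r4 m[sun→φ0] = [T, F]
r4 m[sun→φ2] = [T, T]
r4 m[sun→φ6] = [T, F]
r4 m[slip→φ3] = [F, T]
r4 m[slip→φ4] = [F, T]
r4 m[slip→φ10] = [F, T]
r4 m[fog→φ0] = [F, T]
r4 m[fog→φ9] = [T, T]
r4 m[sprk→φ1] = [T, T]
r4 m[sprk→φ8] = [F, T]
r4 m[snow→φ1] = [F, T]
r4 m[snow→φ5] = [T, T]
r4 m[snow→φ11] = [F, T]
r4 m[wind→φ2] = [T, T]
r4 m[rain→φ2] = [T, F]
r4 m[rain→φ3] = [T, F]
r4 m[rain→φ7] = [T, F]
r4 m[cld→φ0] = [F, T]
r4 m[cld→φ1] = [F, T]
r5 m[φ0→sun] = [T, T]
r5 m[φ0→fog] = [T, T]
r5 m[φ0→cld] = [F, T]
r5 m[φ1→sprk] = [F, T]
r5 m[φ1→snow] = [T, T]
r5 m[φ1→cld] = [F, T]
r5 m[φ2→sun] = [T, F]
r5 m[φ2→wind] = [T, F]
r5 m[φ2→rain] = [T, T]
r5 m[φ3→slip] = [F, T]
r5 m[φ3→rain] = [T, F]
r5 m[φ4→slip] = [F, T]
r5 m[φ5→snow] = [F, T]
r5 m[φ6→sun] = [T, T]
r5 m[φ7→rain] = [T, F]
r5 m[φ8→sprk] = [T, T]
r5 m[φ9→fog] = [F, T]
r5 m[φ10→slip] = [T, T]
r5 m[φ11→snow] = [T, T]
r5 m[sun→φ0] = [T, F]
r5 m[sun→φ2] = [T, T]
r5 m[sun→φ6] = [T, F]
r5 m[slip→φ3] = [F, T]
r5 m[slip→φ4] = [F, T]
r5 m[slip→φ10] = [F, T]
r5 m[fog→φ0] = [F, T]
r5 m[fog→φ9] = [T, T]
r5 m[sprk→φ1] = [T, T]
r5 m[sprk→φ8] = [F, T]
r5 m[snow→φ1] = [F, T]
r5 m[snow→φ5] = [T, T]
r5 m[snow→φ11] = [F, T]
r5 m[wind→φ2] = [T, T]
r5 m[rain→φ2] = [T, F]
r5 m[rain→φ3] = [T, F]
r5 m[rain→φ7] = [T, F]
r5 m[cld→φ0] = [F, T]
r5 m[cld→φ1] = [F, T]
fixed point reached at round 5
b[snow] = ⊗ incoming = [F, T]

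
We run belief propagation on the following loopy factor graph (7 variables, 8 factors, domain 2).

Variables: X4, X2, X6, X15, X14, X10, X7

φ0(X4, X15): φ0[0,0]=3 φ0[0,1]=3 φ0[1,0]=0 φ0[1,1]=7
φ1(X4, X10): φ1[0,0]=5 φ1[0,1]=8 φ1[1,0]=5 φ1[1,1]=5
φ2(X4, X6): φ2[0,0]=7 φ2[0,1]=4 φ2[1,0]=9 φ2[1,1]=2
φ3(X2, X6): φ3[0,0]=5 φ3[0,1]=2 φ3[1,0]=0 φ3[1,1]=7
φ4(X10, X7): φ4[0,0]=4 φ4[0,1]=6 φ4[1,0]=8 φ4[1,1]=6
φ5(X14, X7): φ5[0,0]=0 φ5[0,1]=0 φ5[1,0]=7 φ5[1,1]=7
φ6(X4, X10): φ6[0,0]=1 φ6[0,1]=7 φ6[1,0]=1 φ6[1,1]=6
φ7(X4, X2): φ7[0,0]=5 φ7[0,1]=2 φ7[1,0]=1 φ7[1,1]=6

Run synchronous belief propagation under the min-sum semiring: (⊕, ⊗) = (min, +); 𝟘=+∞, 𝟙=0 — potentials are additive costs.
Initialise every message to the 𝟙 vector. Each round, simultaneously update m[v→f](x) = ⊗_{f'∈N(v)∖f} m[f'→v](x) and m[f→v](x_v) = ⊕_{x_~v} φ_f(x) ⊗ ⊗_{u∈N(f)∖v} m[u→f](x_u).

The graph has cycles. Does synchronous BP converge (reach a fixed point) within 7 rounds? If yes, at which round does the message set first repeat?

NOT CONVERGED within 7 rounds

init: all messages = 𝟙 over 2 values
r1 m[φ0→X4] = [3, 0]
r1 m[φ0→X15] = [0, 3]
r1 m[φ1→X4] = [5, 5]
r1 m[φ1→X10] = [5, 5]
r1 m[φ2→X4] = [4, 2]
r1 m[φ2→X6] = [7, 2]
r1 m[φ3→X2] = [2, 0]
r1 m[φ3→X6] = [0, 2]
r1 m[φ4→X10] = [4, 6]
r1 m[φ4→X7] = [4, 6]
r1 m[φ5→X14] = [0, 7]
r1 m[φ5→X7] = [0, 0]
r1 m[φ6→X4] = [1, 1]
r1 m[φ6→X10] = [1, 6]
r1 m[φ7→X4] = [2, 1]
r1 m[φ7→X2] = [1, 2]
r1 m[X4→φ0] = [0, 0]
r1 m[X4→φ1] = [0, 0]
r1 m[X4→φ2] = [0, 0]
r1 m[X4→φ6] = [0, 0]
r1 m[X4→φ7] = [0, 0]
r1 m[X2→φ3] = [0, 0]
r1 m[X2→φ7] = [0, 0]
r1 m[X6→φ2] = [0, 0]
r1 m[X6→φ3] = [0, 0]
r1 m[X15→φ0] = [0, 0]
r1 m[X14→φ5] = [0, 0]
r1 m[X10→φ1] = [0, 0]
r1 m[X10→φ4] = [0, 0]
r1 m[X10→φ6] = [0, 0]
r1 m[X7→φ4] = [0, 0]
r1 m[X7→φ5] = [0, 0]
r2 m[φ0→X4] = [3, 0]
r2 m[φ0→X15] = [0, 3]
r2 m[φ1→X4] = [5, 5]
r2 m[φ1→X10] = [5, 5]
r2 m[φ2→X4] = [4, 2]
r2 m[φ2→X6] = [7, 2]
r2 m[φ3→X2] = [2, 0]
r2 m[φ3→X6] = [0, 2]
r2 m[φ4→X10] = [4, 6]
r2 m[φ4→X7] = [4, 6]
r2 m[φ5→X14] = [0, 7]
r2 m[φ5→X7] = [0, 0]
r2 m[φ6→X4] = [1, 1]
r2 m[φ6→X10] = [1, 6]
r2 m[φ7→X4] = [2, 1]
r2 m[φ7→X2] = [1, 2]
r2 m[X4→φ0] = [12, 9]
r2 m[X4→φ1] = [10, 4]
r2 m[X4→φ2] = [11, 7]
r2 m[X4→φ6] = [14, 8]
r2 m[X4→φ7] = [13, 8]
r2 m[X2→φ3] = [1, 2]
r2 m[X2→φ7] = [2, 0]
r2 m[X6→φ2] = [0, 2]
r2 m[X6→φ3] = [7, 2]
r2 m[X15→φ0] = [0, 0]
r2 m[X14→φ5] = [0, 0]
r2 m[X10→φ1] = [5, 12]
r2 m[X10→φ4] = [6, 11]
r2 m[X10→φ6] = [9, 11]
r2 m[X7→φ4] = [0, 0]
r2 m[X7→φ5] = [4, 6]
r3 m[φ0→X4] = [3, 0]
r3 m[φ0→X15] = [9, 15]
r3 m[φ1→X4] = [10, 10]
r3 m[φ1→X10] = [9, 9]
r3 m[φ2→X4] = [6, 4]
r3 m[φ2→X6] = [16, 9]
r3 m[φ3→X2] = [4, 7]
r3 m[φ3→X6] = [2, 3]
r3 m[φ4→X10] = [4, 6]
r3 m[φ4→X7] = [10, 12]
r3 m[φ5→X14] = [4, 11]
r3 m[φ5→X7] = [0, 0]
r3 m[φ6→X4] = [10, 10]
r3 m[φ6→X10] = [9, 14]
r3 m[φ7→X4] = [2, 3]
r3 m[φ7→X2] = [9, 14]
r3 m[X4→φ0] = [12, 9]
r3 m[X4→φ1] = [10, 4]
r3 m[X4→φ2] = [11, 7]
r3 m[X4→φ6] = [14, 8]
r3 m[X4→φ7] = [13, 8]
r3 m[X2→φ3] = [1, 2]
r3 m[X2→φ7] = [2, 0]
r3 m[X6→φ2] = [0, 2]
r3 m[X6→φ3] = [7, 2]
r3 m[X15→φ0] = [0, 0]
r3 m[X14→φ5] = [0, 0]
r3 m[X10→φ1] = [5, 12]
r3 m[X10→φ4] = [6, 11]
r3 m[X10→φ6] = [9, 11]
r3 m[X7→φ4] = [0, 0]
r3 m[X7→φ5] = [4, 6]
r4 m[φ0→X4] = [3, 0]
r4 m[φ0→X15] = [9, 15]
r4 m[φ1→X4] = [10, 10]
r4 m[φ1→X10] = [9, 9]
r4 m[φ2→X4] = [6, 4]
r4 m[φ2→X6] = [16, 9]
r4 m[φ3→X2] = [4, 7]
r4 m[φ3→X6] = [2, 3]
r4 m[φ4→X10] = [4, 6]
r4 m[φ4→X7] = [10, 12]
r4 m[φ5→X14] = [4, 11]
r4 m[φ5→X7] = [0, 0]
r4 m[φ6→X4] = [10, 10]
r4 m[φ6→X10] = [9, 14]
r4 m[φ7→X4] = [2, 3]
r4 m[φ7→X2] = [9, 14]
r4 m[X4→φ0] = [28, 27]
r4 m[X4→φ1] = [21, 17]
r4 m[X4→φ2] = [25, 23]
r4 m[X4→φ6] = [21, 17]
r4 m[X4→φ7] = [29, 24]
r4 m[X2→φ3] = [9, 14]
r4 m[X2→φ7] = [4, 7]
r4 m[X6→φ2] = [2, 3]
r4 m[X6→φ3] = [16, 9]
r4 m[X15→φ0] = [0, 0]
r4 m[X14→φ5] = [0, 0]
r4 m[X10→φ1] = [13, 20]
r4 m[X10→φ4] = [18, 23]
r4 m[X10→φ6] = [13, 15]
r4 m[X7→φ4] = [0, 0]
r4 m[X7→φ5] = [10, 12]
r5 m[φ0→X4] = [3, 0]
r5 m[φ0→X15] = [27, 31]
r5 m[φ1→X4] = [18, 18]
r5 m[φ1→X10] = [22, 22]
r5 m[φ2→X4] = [7, 5]
r5 m[φ2→X6] = [32, 25]
r5 m[φ3→X2] = [11, 16]
r5 m[φ3→X6] = [14, 11]
r5 m[φ4→X10] = [4, 6]
r5 m[φ4→X7] = [22, 24]
r5 m[φ5→X14] = [10, 17]
r5 m[φ5→X7] = [0, 0]
r5 m[φ6→X4] = [14, 14]
r5 m[φ6→X10] = [18, 23]
r5 m[φ7→X4] = [9, 5]
r5 m[φ7→X2] = [25, 30]
r5 m[X4→φ0] = [28, 27]
r5 m[X4→φ1] = [21, 17]
r5 m[X4→φ2] = [25, 23]
r5 m[X4→φ6] = [21, 17]
r5 m[X4→φ7] = [29, 24]
r5 m[X2→φ3] = [9, 14]
r5 m[X2→φ7] = [4, 7]
r5 m[X6→φ2] = [2, 3]
r5 m[X6→φ3] = [16, 9]
r5 m[X15→φ0] = [0, 0]
r5 m[X14→φ5] = [0, 0]
r5 m[X10→φ1] = [13, 20]
r5 m[X10→φ4] = [18, 23]
r5 m[X10→φ6] = [13, 15]
r5 m[X7→φ4] = [0, 0]
r5 m[X7→φ5] = [10, 12]
r6 m[φ0→X4] = [3, 0]
r6 m[φ0→X15] = [27, 31]
r6 m[φ1→X4] = [18, 18]
r6 m[φ1→X10] = [22, 22]
r6 m[φ2→X4] = [7, 5]
r6 m[φ2→X6] = [32, 25]
r6 m[φ3→X2] = [11, 16]
r6 m[φ3→X6] = [14, 11]
r6 m[φ4→X10] = [4, 6]
r6 m[φ4→X7] = [22, 24]
r6 m[φ5→X14] = [10, 17]
r6 m[φ5→X7] = [0, 0]
r6 m[φ6→X4] = [14, 14]
r6 m[φ6→X10] = [18, 23]
r6 m[φ7→X4] = [9, 5]
r6 m[φ7→X2] = [25, 30]
r6 m[X4→φ0] = [48, 42]
r6 m[X4→φ1] = [33, 24]
r6 m[X4→φ2] = [44, 37]
r6 m[X4→φ6] = [37, 28]
r6 m[X4→φ7] = [42, 37]
r6 m[X2→φ3] = [25, 30]
r6 m[X2→φ7] = [11, 16]
r6 m[X6→φ2] = [14, 11]
r6 m[X6→φ3] = [32, 25]
r6 m[X15→φ0] = [0, 0]
r6 m[X14→φ5] = [0, 0]
r6 m[X10→φ1] = [22, 29]
r6 m[X10→φ4] = [40, 45]
r6 m[X10→φ6] = [26, 28]
r6 m[X7→φ4] = [0, 0]
r6 m[X7→φ5] = [22, 24]
r7 m[φ0→X4] = [3, 0]
r7 m[φ0→X15] = [42, 49]
r7 m[φ1→X4] = [27, 27]
r7 m[φ1→X10] = [29, 29]
r7 m[φ2→X4] = [15, 13]
r7 m[φ2→X6] = [46, 39]
r7 m[φ3→X2] = [27, 32]
r7 m[φ3→X6] = [30, 27]
r7 m[φ4→X10] = [4, 6]
r7 m[φ4→X7] = [44, 46]
r7 m[φ5→X14] = [22, 29]
r7 m[φ5→X7] = [0, 0]
r7 m[φ6→X4] = [27, 27]
r7 m[φ6→X10] = [29, 34]
r7 m[φ7→X4] = [16, 12]
r7 m[φ7→X2] = [38, 43]
r7 m[X4→φ0] = [48, 42]
r7 m[X4→φ1] = [33, 24]
r7 m[X4→φ2] = [44, 37]
r7 m[X4→φ6] = [37, 28]
r7 m[X4→φ7] = [42, 37]
r7 m[X2→φ3] = [25, 30]
r7 m[X2→φ7] = [11, 16]
r7 m[X6→φ2] = [14, 11]
r7 m[X6→φ3] = [32, 25]
r7 m[X15→φ0] = [0, 0]
r7 m[X14→φ5] = [0, 0]
r7 m[X10→φ1] = [22, 29]
r7 m[X10→φ4] = [40, 45]
r7 m[X10→φ6] = [26, 28]
r7 m[X7→φ4] = [0, 0]
r7 m[X7→φ5] = [22, 24]
no fixed point within 7 rounds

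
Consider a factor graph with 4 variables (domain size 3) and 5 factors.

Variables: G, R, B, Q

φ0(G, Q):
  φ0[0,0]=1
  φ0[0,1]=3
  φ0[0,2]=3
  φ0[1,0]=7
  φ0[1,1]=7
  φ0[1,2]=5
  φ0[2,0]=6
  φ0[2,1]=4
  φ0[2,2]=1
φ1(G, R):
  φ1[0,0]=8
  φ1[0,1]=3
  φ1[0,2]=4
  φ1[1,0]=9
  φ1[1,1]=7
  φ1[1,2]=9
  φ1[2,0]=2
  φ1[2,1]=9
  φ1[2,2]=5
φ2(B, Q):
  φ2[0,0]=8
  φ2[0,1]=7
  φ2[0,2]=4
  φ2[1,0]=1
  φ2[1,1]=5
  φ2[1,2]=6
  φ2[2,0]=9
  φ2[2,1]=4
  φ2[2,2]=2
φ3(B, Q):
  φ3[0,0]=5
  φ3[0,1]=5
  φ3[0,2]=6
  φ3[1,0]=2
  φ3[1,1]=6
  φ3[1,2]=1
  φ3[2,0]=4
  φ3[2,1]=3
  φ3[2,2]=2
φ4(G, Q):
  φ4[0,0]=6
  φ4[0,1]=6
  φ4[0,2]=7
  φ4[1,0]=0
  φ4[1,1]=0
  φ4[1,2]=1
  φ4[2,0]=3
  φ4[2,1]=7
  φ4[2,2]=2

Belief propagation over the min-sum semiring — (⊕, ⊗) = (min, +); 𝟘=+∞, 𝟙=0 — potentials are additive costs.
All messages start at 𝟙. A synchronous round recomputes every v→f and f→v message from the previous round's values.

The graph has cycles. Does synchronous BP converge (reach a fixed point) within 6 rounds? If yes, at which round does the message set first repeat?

init: all messages = 𝟙 over 3 values
r1 m[φ0→G] = [1, 5, 1]
r1 m[φ0→Q] = [1, 3, 1]
r1 m[φ1→G] = [3, 7, 2]
r1 m[φ1→R] = [2, 3, 4]
r1 m[φ2→B] = [4, 1, 2]
r1 m[φ2→Q] = [1, 4, 2]
r1 m[φ3→B] = [5, 1, 2]
r1 m[φ3→Q] = [2, 3, 1]
r1 m[φ4→G] = [6, 0, 2]
r1 m[φ4→Q] = [0, 0, 1]
r1 m[G→φ0] = [0, 0, 0]
r1 m[G→φ1] = [0, 0, 0]
r1 m[G→φ4] = [0, 0, 0]
r1 m[R→φ1] = [0, 0, 0]
r1 m[B→φ2] = [0, 0, 0]
r1 m[B→φ3] = [0, 0, 0]
r1 m[Q→φ0] = [0, 0, 0]
r1 m[Q→φ2] = [0, 0, 0]
r1 m[Q→φ3] = [0, 0, 0]
r1 m[Q→φ4] = [0, 0, 0]
r2 m[φ0→G] = [1, 5, 1]
r2 m[φ0→Q] = [1, 3, 1]
r2 m[φ1→G] = [3, 7, 2]
r2 m[φ1→R] = [2, 3, 4]
r2 m[φ2→B] = [4, 1, 2]
r2 m[φ2→Q] = [1, 4, 2]
r2 m[φ3→B] = [5, 1, 2]
r2 m[φ3→Q] = [2, 3, 1]
r2 m[φ4→G] = [6, 0, 2]
r2 m[φ4→Q] = [0, 0, 1]
r2 m[G→φ0] = [9, 7, 4]
r2 m[G→φ1] = [7, 5, 3]
r2 m[G→φ4] = [4, 12, 3]
r2 m[R→φ1] = [0, 0, 0]
r2 m[B→φ2] = [5, 1, 2]
r2 m[B→φ3] = [4, 1, 2]
r2 m[Q→φ0] = [3, 7, 4]
r2 m[Q→φ2] = [3, 6, 3]
r2 m[Q→φ3] = [2, 7, 4]
r2 m[Q→φ4] = [4, 10, 4]
r3 m[φ0→G] = [4, 9, 5]
r3 m[φ0→Q] = [10, 8, 5]
r3 m[φ1→G] = [3, 7, 2]
r3 m[φ1→R] = [5, 10, 8]
r3 m[φ2→B] = [7, 4, 5]
r3 m[φ2→Q] = [2, 6, 4]
r3 m[φ3→B] = [7, 4, 6]
r3 m[φ3→Q] = [3, 5, 2]
r3 m[φ4→G] = [10, 4, 6]
r3 m[φ4→Q] = [6, 10, 5]
r3 m[G→φ0] = [9, 7, 4]
r3 m[G→φ1] = [7, 5, 3]
r3 m[G→φ4] = [4, 12, 3]
r3 m[R→φ1] = [0, 0, 0]
r3 m[B→φ2] = [5, 1, 2]
r3 m[B→φ3] = [4, 1, 2]
r3 m[Q→φ0] = [3, 7, 4]
r3 m[Q→φ2] = [3, 6, 3]
r3 m[Q→φ3] = [2, 7, 4]
r3 m[Q→φ4] = [4, 10, 4]
r4 m[φ0→G] = [4, 9, 5]
r4 m[φ0→Q] = [10, 8, 5]
r4 m[φ1→G] = [3, 7, 2]
r4 m[φ1→R] = [5, 10, 8]
r4 m[φ2→B] = [7, 4, 5]
r4 m[φ2→Q] = [2, 6, 4]
r4 m[φ3→B] = [7, 4, 6]
r4 m[φ3→Q] = [3, 5, 2]
r4 m[φ4→G] = [10, 4, 6]
r4 m[φ4→Q] = [6, 10, 5]
r4 m[G→φ0] = [13, 11, 8]
r4 m[G→φ1] = [14, 13, 11]
r4 m[G→φ4] = [7, 16, 7]
r4 m[R→φ1] = [0, 0, 0]
r4 m[B→φ2] = [7, 4, 6]
r4 m[B→φ3] = [7, 4, 5]
r4 m[Q→φ0] = [11, 21, 11]
r4 m[Q→φ2] = [19, 23, 12]
r4 m[Q→φ3] = [18, 24, 14]
r4 m[Q→φ4] = [15, 19, 11]
r5 m[φ0→G] = [12, 16, 12]
r5 m[φ0→Q] = [14, 12, 9]
r5 m[φ1→G] = [3, 7, 2]
r5 m[φ1→R] = [13, 17, 16]
r5 m[φ2→B] = [16, 18, 14]
r5 m[φ2→Q] = [5, 9, 8]
r5 m[φ3→B] = [20, 15, 16]
r5 m[φ3→Q] = [6, 8, 5]
r5 m[φ4→G] = [18, 12, 13]
r5 m[φ4→Q] = [10, 13, 9]
r5 m[G→φ0] = [13, 11, 8]
r5 m[G→φ1] = [14, 13, 11]
r5 m[G→φ4] = [7, 16, 7]
r5 m[R→φ1] = [0, 0, 0]
r5 m[B→φ2] = [7, 4, 6]
r5 m[B→φ3] = [7, 4, 5]
r5 m[Q→φ0] = [11, 21, 11]
r5 m[Q→φ2] = [19, 23, 12]
r5 m[Q→φ3] = [18, 24, 14]
r5 m[Q→φ4] = [15, 19, 11]
r6 m[φ0→G] = [12, 16, 12]
r6 m[φ0→Q] = [14, 12, 9]
r6 m[φ1→G] = [3, 7, 2]
r6 m[φ1→R] = [13, 17, 16]
r6 m[φ2→B] = [16, 18, 14]
r6 m[φ2→Q] = [5, 9, 8]
r6 m[φ3→B] = [20, 15, 16]
r6 m[φ3→Q] = [6, 8, 5]
r6 m[φ4→G] = [18, 12, 13]
r6 m[φ4→Q] = [10, 13, 9]
r6 m[G→φ0] = [21, 19, 15]
r6 m[G→φ1] = [30, 28, 25]
r6 m[G→φ4] = [15, 23, 14]
r6 m[R→φ1] = [0, 0, 0]
r6 m[B→φ2] = [20, 15, 16]
r6 m[B→φ3] = [16, 18, 14]
r6 m[Q→φ0] = [21, 30, 22]
r6 m[Q→φ2] = [30, 33, 23]
r6 m[Q→φ3] = [29, 34, 26]
r6 m[Q→φ4] = [25, 29, 22]
no fixed point within 6 rounds

NOT CONVERGED within 6 rounds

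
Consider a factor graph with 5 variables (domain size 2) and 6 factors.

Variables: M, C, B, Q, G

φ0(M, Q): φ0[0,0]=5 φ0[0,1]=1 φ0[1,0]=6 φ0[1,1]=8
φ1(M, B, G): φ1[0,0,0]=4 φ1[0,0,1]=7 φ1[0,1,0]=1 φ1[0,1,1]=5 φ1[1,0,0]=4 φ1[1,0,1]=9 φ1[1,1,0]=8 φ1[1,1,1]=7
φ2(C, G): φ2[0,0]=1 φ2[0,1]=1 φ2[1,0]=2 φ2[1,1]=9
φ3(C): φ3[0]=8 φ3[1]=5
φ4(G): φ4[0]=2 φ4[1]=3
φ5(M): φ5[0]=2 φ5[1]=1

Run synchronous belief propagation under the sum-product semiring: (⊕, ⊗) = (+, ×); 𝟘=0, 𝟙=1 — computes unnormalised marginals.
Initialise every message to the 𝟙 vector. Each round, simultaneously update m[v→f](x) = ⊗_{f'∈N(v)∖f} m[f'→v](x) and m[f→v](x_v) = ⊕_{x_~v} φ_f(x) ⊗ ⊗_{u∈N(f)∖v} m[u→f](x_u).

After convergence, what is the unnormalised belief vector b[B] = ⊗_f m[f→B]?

b[B] = [37134, 29586]

init: all messages = 𝟙 over 2 values
r1 m[φ0→M] = [6, 14]
r1 m[φ0→Q] = [11, 9]
r1 m[φ1→M] = [17, 28]
r1 m[φ1→B] = [24, 21]
r1 m[φ1→G] = [17, 28]
r1 m[φ2→C] = [2, 11]
r1 m[φ2→G] = [3, 10]
r1 m[φ3→C] = [8, 5]
r1 m[φ4→G] = [2, 3]
r1 m[φ5→M] = [2, 1]
r1 m[M→φ0] = [1, 1]
r1 m[M→φ1] = [1, 1]
r1 m[M→φ5] = [1, 1]
r1 m[C→φ2] = [1, 1]
r1 m[C→φ3] = [1, 1]
r1 m[B→φ1] = [1, 1]
r1 m[Q→φ0] = [1, 1]
r1 m[G→φ1] = [1, 1]
r1 m[G→φ2] = [1, 1]
r1 m[G→φ4] = [1, 1]
r2 m[φ0→M] = [6, 14]
r2 m[φ0→Q] = [11, 9]
r2 m[φ1→M] = [17, 28]
r2 m[φ1→B] = [24, 21]
r2 m[φ1→G] = [17, 28]
r2 m[φ2→C] = [2, 11]
r2 m[φ2→G] = [3, 10]
r2 m[φ3→C] = [8, 5]
r2 m[φ4→G] = [2, 3]
r2 m[φ5→M] = [2, 1]
r2 m[M→φ0] = [34, 28]
r2 m[M→φ1] = [12, 14]
r2 m[M→φ5] = [102, 392]
r2 m[C→φ2] = [8, 5]
r2 m[C→φ3] = [2, 11]
r2 m[B→φ1] = [1, 1]
r2 m[Q→φ0] = [1, 1]
r2 m[G→φ1] = [6, 30]
r2 m[G→φ2] = [34, 84]
r2 m[G→φ4] = [51, 280]
r3 m[φ0→M] = [6, 14]
r3 m[φ0→Q] = [338, 258]
r3 m[φ1→M] = [390, 552]
r3 m[φ1→B] = [6924, 5484]
r3 m[φ1→G] = [228, 368]
r3 m[φ2→C] = [118, 824]
r3 m[φ2→G] = [18, 53]
r3 m[φ3→C] = [8, 5]
r3 m[φ4→G] = [2, 3]
r3 m[φ5→M] = [2, 1]
r3 m[M→φ0] = [34, 28]
r3 m[M→φ1] = [12, 14]
r3 m[M→φ5] = [102, 392]
r3 m[C→φ2] = [8, 5]
r3 m[C→φ3] = [2, 11]
r3 m[B→φ1] = [1, 1]
r3 m[Q→φ0] = [1, 1]
r3 m[G→φ1] = [6, 30]
r3 m[G→φ2] = [34, 84]
r3 m[G→φ4] = [51, 280]
r4 m[φ0→M] = [6, 14]
r4 m[φ0→Q] = [338, 258]
r4 m[φ1→M] = [390, 552]
r4 m[φ1→B] = [6924, 5484]
r4 m[φ1→G] = [228, 368]
r4 m[φ2→C] = [118, 824]
r4 m[φ2→G] = [18, 53]
r4 m[φ3→C] = [8, 5]
r4 m[φ4→G] = [2, 3]
r4 m[φ5→M] = [2, 1]
r4 m[M→φ0] = [780, 552]
r4 m[M→φ1] = [12, 14]
r4 m[M→φ5] = [2340, 7728]
r4 m[C→φ2] = [8, 5]
r4 m[C→φ3] = [118, 824]
r4 m[B→φ1] = [1, 1]
r4 m[Q→φ0] = [1, 1]
r4 m[G→φ1] = [36, 159]
r4 m[G→φ2] = [456, 1104]
r4 m[G→φ4] = [4104, 19504]
r5 m[φ0→M] = [6, 14]
r5 m[φ0→Q] = [7212, 5196]
r5 m[φ1→M] = [2088, 2976]
r5 m[φ1→B] = [37134, 29586]
r5 m[φ1→G] = [228, 368]
r5 m[φ2→C] = [1560, 10848]
r5 m[φ2→G] = [18, 53]
r5 m[φ3→C] = [8, 5]
r5 m[φ4→G] = [2, 3]
r5 m[φ5→M] = [2, 1]
r5 m[M→φ0] = [780, 552]
r5 m[M→φ1] = [12, 14]
r5 m[M→φ5] = [2340, 7728]
r5 m[C→φ2] = [8, 5]
r5 m[C→φ3] = [118, 824]
r5 m[B→φ1] = [1, 1]
r5 m[Q→φ0] = [1, 1]
r5 m[G→φ1] = [36, 159]
r5 m[G→φ2] = [456, 1104]
r5 m[G→φ4] = [4104, 19504]
r6 m[φ0→M] = [6, 14]
r6 m[φ0→Q] = [7212, 5196]
r6 m[φ1→M] = [2088, 2976]
r6 m[φ1→B] = [37134, 29586]
r6 m[φ1→G] = [228, 368]
r6 m[φ2→C] = [1560, 10848]
r6 m[φ2→G] = [18, 53]
r6 m[φ3→C] = [8, 5]
r6 m[φ4→G] = [2, 3]
r6 m[φ5→M] = [2, 1]
r6 m[M→φ0] = [4176, 2976]
r6 m[M→φ1] = [12, 14]
r6 m[M→φ5] = [12528, 41664]
r6 m[C→φ2] = [8, 5]
r6 m[C→φ3] = [1560, 10848]
r6 m[B→φ1] = [1, 1]
r6 m[Q→φ0] = [1, 1]
r6 m[G→φ1] = [36, 159]
r6 m[G→φ2] = [456, 1104]
r6 m[G→φ4] = [4104, 19504]
r7 m[φ0→M] = [6, 14]
r7 m[φ0→Q] = [38736, 27984]
r7 m[φ1→M] = [2088, 2976]
r7 m[φ1→B] = [37134, 29586]
r7 m[φ1→G] = [228, 368]
r7 m[φ2→C] = [1560, 10848]
r7 m[φ2→G] = [18, 53]
r7 m[φ3→C] = [8, 5]
r7 m[φ4→G] = [2, 3]
r7 m[φ5→M] = [2, 1]
r7 m[M→φ0] = [4176, 2976]
r7 m[M→φ1] = [12, 14]
r7 m[M→φ5] = [12528, 41664]
r7 m[C→φ2] = [8, 5]
r7 m[C→φ3] = [1560, 10848]
r7 m[B→φ1] = [1, 1]
r7 m[Q→φ0] = [1, 1]
r7 m[G→φ1] = [36, 159]
r7 m[G→φ2] = [456, 1104]
r7 m[G→φ4] = [4104, 19504]
r8 m[φ0→M] = [6, 14]
r8 m[φ0→Q] = [38736, 27984]
r8 m[φ1→M] = [2088, 2976]
r8 m[φ1→B] = [37134, 29586]
r8 m[φ1→G] = [228, 368]
r8 m[φ2→C] = [1560, 10848]
r8 m[φ2→G] = [18, 53]
r8 m[φ3→C] = [8, 5]
r8 m[φ4→G] = [2, 3]
r8 m[φ5→M] = [2, 1]
r8 m[M→φ0] = [4176, 2976]
r8 m[M→φ1] = [12, 14]
r8 m[M→φ5] = [12528, 41664]
r8 m[C→φ2] = [8, 5]
r8 m[C→φ3] = [1560, 10848]
r8 m[B→φ1] = [1, 1]
r8 m[Q→φ0] = [1, 1]
r8 m[G→φ1] = [36, 159]
r8 m[G→φ2] = [456, 1104]
r8 m[G→φ4] = [4104, 19504]
fixed point reached at round 8
b[B] = ⊗ incoming = [37134, 29586]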